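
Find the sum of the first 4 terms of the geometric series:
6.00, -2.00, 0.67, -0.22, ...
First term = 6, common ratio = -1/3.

Sₙ = a(1 - rⁿ) / (1 - r)
S_4 = 6(1 - (-1/3)^4) / (1 - (-1/3))
S_4 = 6(1 - (1/81)) / (4/3)
S_4 = 40/9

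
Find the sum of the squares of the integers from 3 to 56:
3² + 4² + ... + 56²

Use ∑_{k=1}^{n} k² = n(n+1)(2n+1)/6, then subtract the first 2 terms.
∑_{k=1}^{56} k² = 56×57×113/6 = 60116
∑_{k=1}^{2} k² = 2×3×5/6 = 5
∑_{k=3}^{56} k² = 60116 - 5 = 60111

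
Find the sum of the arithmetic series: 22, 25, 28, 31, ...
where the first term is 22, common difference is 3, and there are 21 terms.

Sₙ = n/2 × (first + last)
Last term = a + (n-1)d = 22 + (21-1)×3 = 82
S_21 = 21/2 × (22 + 82)
S_21 = 21/2 × 104 = 1092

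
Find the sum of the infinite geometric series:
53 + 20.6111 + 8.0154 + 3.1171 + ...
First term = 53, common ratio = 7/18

For |r| < 1, S = a / (1 - r)
S = 53 / (1 - (7/18))
S = 53 / (11/18)
S = 954/11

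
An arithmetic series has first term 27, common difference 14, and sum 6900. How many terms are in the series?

Using S = n/2 × [2a + (n-1)d]
6900 = n/2 × [2(27) + (n-1)(14)]
6900 = n/2 × [54 + 14n - 14]
13800 = n × [40 + 14n]
14n² + (40)n - 13800 = 0
Discriminant: Δ = (40)² - 4(14)(-13800) = 1600 + 772800 = 774400
√Δ = 880
n = [-(40) + √Δ] / (2·14) = (-40 + 880) / 28 = 840 / 28 = 30
(The negative root is discarded since n must be a positive integer.)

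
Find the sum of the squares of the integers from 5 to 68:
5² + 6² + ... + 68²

Use ∑_{k=1}^{n} k² = n(n+1)(2n+1)/6, then subtract the first 4 terms.
∑_{k=1}^{68} k² = 68×69×137/6 = 107134
∑_{k=1}^{4} k² = 4×5×9/6 = 30
∑_{k=5}^{68} k² = 107134 - 30 = 107104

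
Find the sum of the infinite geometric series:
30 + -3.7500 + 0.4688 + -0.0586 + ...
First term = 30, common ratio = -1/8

For |r| < 1, S = a / (1 - r)
S = 30 / (1 - (-1/8))
S = 30 / (9/8)
S = 80/3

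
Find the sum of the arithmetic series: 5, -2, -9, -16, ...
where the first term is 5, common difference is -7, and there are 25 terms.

Sₙ = n/2 × (first + last)
Last term = a + (n-1)d = 5 + (25-1)×(-7) = -163
S_25 = 25/2 × (5 + (-163))
S_25 = 25/2 × (-158) = -1975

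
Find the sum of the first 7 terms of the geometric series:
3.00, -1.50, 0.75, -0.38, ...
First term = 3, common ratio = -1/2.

Sₙ = a(1 - rⁿ) / (1 - r)
S_7 = 3(1 - (-1/2)^7) / (1 - (-1/2))
S_7 = 3(1 - (-1/128)) / (3/2)
S_7 = 129/64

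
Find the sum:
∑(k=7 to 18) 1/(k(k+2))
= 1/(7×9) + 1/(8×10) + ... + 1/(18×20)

Partial fractions: 1/(k(k+2)) = (1/2)[1/k - 1/(k+2)]
Telescoping leaves the first two and last two terms:
= (1/2)[1/7 + 1/8 - 1/19 - 1/20]
= 879/10640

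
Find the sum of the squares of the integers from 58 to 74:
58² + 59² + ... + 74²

Use ∑_{k=1}^{n} k² = n(n+1)(2n+1)/6, then subtract the first 57 terms.
∑_{k=1}^{74} k² = 74×75×149/6 = 137825
∑_{k=1}^{57} k² = 57×58×115/6 = 63365
∑_{k=58}^{74} k² = 137825 - 63365 = 74460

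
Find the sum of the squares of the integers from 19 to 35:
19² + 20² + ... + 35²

Use ∑_{k=1}^{n} k² = n(n+1)(2n+1)/6, then subtract the first 18 terms.
∑_{k=1}^{35} k² = 35×36×71/6 = 14910
∑_{k=1}^{18} k² = 18×19×37/6 = 2109
∑_{k=19}^{35} k² = 14910 - 2109 = 12801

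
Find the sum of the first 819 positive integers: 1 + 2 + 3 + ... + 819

Formula: ∑k = n(n+1)/2
= 819×820/2
= 671580/2
= 335790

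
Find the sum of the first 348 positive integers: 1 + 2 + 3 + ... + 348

Formula: ∑k = n(n+1)/2
= 348×349/2
= 121452/2
= 60726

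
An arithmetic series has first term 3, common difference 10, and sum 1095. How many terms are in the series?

Using S = n/2 × [2a + (n-1)d]
1095 = n/2 × [2(3) + (n-1)(10)]
1095 = n/2 × [6 + 10n - 10]
2190 = n × [-4 + 10n]
10n² + (-4)n - 2190 = 0
Discriminant: Δ = (-4)² - 4(10)(-2190) = 16 + 87600 = 87616
√Δ = 296
n = [-(-4) + √Δ] / (2·10) = (4 + 296) / 20 = 300 / 20 = 15
(The negative root is discarded since n must be a positive integer.)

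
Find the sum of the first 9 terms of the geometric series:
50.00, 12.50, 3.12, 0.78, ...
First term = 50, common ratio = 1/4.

Sₙ = a(1 - rⁿ) / (1 - r)
S_9 = 50(1 - (1/4)^9) / (1 - (1/4))
S_9 = 50(1 - (1/262144)) / (3/4)
S_9 = 2184525/32768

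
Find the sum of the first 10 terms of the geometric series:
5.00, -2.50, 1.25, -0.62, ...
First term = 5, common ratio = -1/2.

Sₙ = a(1 - rⁿ) / (1 - r)
S_10 = 5(1 - (-1/2)^10) / (1 - (-1/2))
S_10 = 5(1 - (1/1024)) / (3/2)
S_10 = 1705/512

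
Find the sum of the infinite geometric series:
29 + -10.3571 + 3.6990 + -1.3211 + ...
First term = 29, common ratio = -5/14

For |r| < 1, S = a / (1 - r)
S = 29 / (1 - (-5/14))
S = 29 / (19/14)
S = 406/19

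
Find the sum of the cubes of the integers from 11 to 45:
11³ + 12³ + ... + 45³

Use ∑_{k=1}^{n} k³ = [n(n+1)/2]², then subtract the first 10 terms.
∑_{k=1}^{45} k³ = [45×46/2]² = 1035² = 1071225
∑_{k=1}^{10} k³ = [10×11/2]² = 55² = 3025
∑_{k=11}^{45} k³ = 1071225 - 3025 = 1068200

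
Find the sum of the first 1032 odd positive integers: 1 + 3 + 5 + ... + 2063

Sum of first n odd numbers = n²
= 1032²
= 1065024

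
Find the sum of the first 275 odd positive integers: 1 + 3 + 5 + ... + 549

Sum of first n odd numbers = n²
= 275²
= 75625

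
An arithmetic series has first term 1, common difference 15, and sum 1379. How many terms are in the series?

Using S = n/2 × [2a + (n-1)d]
1379 = n/2 × [2(1) + (n-1)(15)]
1379 = n/2 × [2 + 15n - 15]
2758 = n × [-13 + 15n]
15n² + (-13)n - 2758 = 0
Discriminant: Δ = (-13)² - 4(15)(-2758) = 169 + 165480 = 165649
√Δ = 407
n = [-(-13) + √Δ] / (2·15) = (13 + 407) / 30 = 420 / 30 = 14
(The negative root is discarded since n must be a positive integer.)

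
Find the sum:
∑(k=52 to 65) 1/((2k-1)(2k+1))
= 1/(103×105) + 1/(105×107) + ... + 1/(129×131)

Partial fractions: 1/((2k-1)(2k+1)) = (1/2)[1/(2k-1) - 1/(2k+1)]
The series telescopes:
= (1/2)[1/103 - 1/131]
= 14/13493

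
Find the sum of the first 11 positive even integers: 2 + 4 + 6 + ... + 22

Sum of first n even numbers = n(n+1)
= 11×12
= 132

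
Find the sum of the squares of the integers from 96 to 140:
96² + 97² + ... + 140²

Use ∑_{k=1}^{n} k² = n(n+1)(2n+1)/6, then subtract the first 95 terms.
∑_{k=1}^{140} k² = 140×141×281/6 = 924490
∑_{k=1}^{95} k² = 95×96×191/6 = 290320
∑_{k=96}^{140} k² = 924490 - 290320 = 634170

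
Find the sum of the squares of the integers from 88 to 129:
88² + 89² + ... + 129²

Use ∑_{k=1}^{n} k² = n(n+1)(2n+1)/6, then subtract the first 87 terms.
∑_{k=1}^{129} k² = 129×130×259/6 = 723905
∑_{k=1}^{87} k² = 87×88×175/6 = 223300
∑_{k=88}^{129} k² = 723905 - 223300 = 500605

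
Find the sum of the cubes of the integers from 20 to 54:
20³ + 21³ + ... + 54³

Use ∑_{k=1}^{n} k³ = [n(n+1)/2]², then subtract the first 19 terms.
∑_{k=1}^{54} k³ = [54×55/2]² = 1485² = 2205225
∑_{k=1}^{19} k³ = [19×20/2]² = 190² = 36100
∑_{k=20}^{54} k³ = 2205225 - 36100 = 2169125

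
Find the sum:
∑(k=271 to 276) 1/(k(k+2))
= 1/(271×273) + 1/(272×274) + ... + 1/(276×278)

Partial fractions: 1/(k(k+2)) = (1/2)[1/k - 1/(k+2)]
Telescoping leaves the first two and last two terms:
= (1/2)[1/271 + 1/272 - 1/277 - 1/278]
= 452049/5676266272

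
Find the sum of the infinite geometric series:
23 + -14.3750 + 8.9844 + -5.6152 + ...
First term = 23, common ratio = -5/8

For |r| < 1, S = a / (1 - r)
S = 23 / (1 - (-5/8))
S = 23 / (13/8)
S = 184/13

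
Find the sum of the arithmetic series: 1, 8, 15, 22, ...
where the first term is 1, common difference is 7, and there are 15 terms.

Sₙ = n/2 × (first + last)
Last term = a + (n-1)d = 1 + (15-1)×7 = 99
S_15 = 15/2 × (1 + 99)
S_15 = 15/2 × 100 = 750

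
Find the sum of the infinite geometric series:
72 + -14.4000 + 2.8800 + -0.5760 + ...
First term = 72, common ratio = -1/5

For |r| < 1, S = a / (1 - r)
S = 72 / (1 - (-1/5))
S = 72 / (6/5)
S = 60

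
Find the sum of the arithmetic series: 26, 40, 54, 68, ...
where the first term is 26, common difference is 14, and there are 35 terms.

Sₙ = n/2 × (first + last)
Last term = a + (n-1)d = 26 + (35-1)×14 = 502
S_35 = 35/2 × (26 + 502)
S_35 = 35/2 × 528 = 9240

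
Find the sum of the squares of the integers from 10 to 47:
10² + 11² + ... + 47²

Use ∑_{k=1}^{n} k² = n(n+1)(2n+1)/6, then subtract the first 9 terms.
∑_{k=1}^{47} k² = 47×48×95/6 = 35720
∑_{k=1}^{9} k² = 9×10×19/6 = 285
∑_{k=10}^{47} k² = 35720 - 285 = 35435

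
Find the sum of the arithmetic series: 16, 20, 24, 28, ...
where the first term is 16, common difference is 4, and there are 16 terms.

Sₙ = n/2 × (first + last)
Last term = a + (n-1)d = 16 + (16-1)×4 = 76
S_16 = 16/2 × (16 + 76)
S_16 = 16/2 × 92 = 736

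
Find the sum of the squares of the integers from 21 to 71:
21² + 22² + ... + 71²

Use ∑_{k=1}^{n} k² = n(n+1)(2n+1)/6, then subtract the first 20 terms.
∑_{k=1}^{71} k² = 71×72×143/6 = 121836
∑_{k=1}^{20} k² = 20×21×41/6 = 2870
∑_{k=21}^{71} k² = 121836 - 2870 = 118966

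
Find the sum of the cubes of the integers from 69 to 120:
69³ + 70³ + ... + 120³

Use ∑_{k=1}^{n} k³ = [n(n+1)/2]², then subtract the first 68 terms.
∑_{k=1}^{120} k³ = [120×121/2]² = 7260² = 52707600
∑_{k=1}^{68} k³ = [68×69/2]² = 2346² = 5503716
∑_{k=69}^{120} k³ = 52707600 - 5503716 = 47203884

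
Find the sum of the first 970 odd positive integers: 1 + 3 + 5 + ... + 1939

Sum of first n odd numbers = n²
= 970²
= 940900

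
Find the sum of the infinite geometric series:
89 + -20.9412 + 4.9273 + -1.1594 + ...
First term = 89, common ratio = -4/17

For |r| < 1, S = a / (1 - r)
S = 89 / (1 - (-4/17))
S = 89 / (21/17)
S = 1513/21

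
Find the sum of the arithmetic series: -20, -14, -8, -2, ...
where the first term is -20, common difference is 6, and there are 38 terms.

Sₙ = n/2 × (first + last)
Last term = a + (n-1)d = -20 + (38-1)×6 = 202
S_38 = 38/2 × (-20 + 202)
S_38 = 38/2 × 182 = 3458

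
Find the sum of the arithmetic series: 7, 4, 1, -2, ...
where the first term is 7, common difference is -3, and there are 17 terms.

Sₙ = n/2 × (first + last)
Last term = a + (n-1)d = 7 + (17-1)×(-3) = -41
S_17 = 17/2 × (7 + (-41))
S_17 = 17/2 × (-34) = -289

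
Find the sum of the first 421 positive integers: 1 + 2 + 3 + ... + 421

Formula: ∑k = n(n+1)/2
= 421×422/2
= 177662/2
= 88831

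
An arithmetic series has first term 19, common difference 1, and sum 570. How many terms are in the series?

Using S = n/2 × [2a + (n-1)d]
570 = n/2 × [2(19) + (n-1)(1)]
570 = n/2 × [38 + 1n - 1]
1140 = n × [37 + 1n]
1n² + (37)n - 1140 = 0
Discriminant: Δ = (37)² - 4(1)(-1140) = 1369 + 4560 = 5929
√Δ = 77
n = [-(37) + √Δ] / (2·1) = (-37 + 77) / 2 = 40 / 2 = 20
(The negative root is discarded since n must be a positive integer.)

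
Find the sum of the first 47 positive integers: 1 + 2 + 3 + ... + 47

Formula: ∑k = n(n+1)/2
= 47×48/2
= 2256/2
= 1128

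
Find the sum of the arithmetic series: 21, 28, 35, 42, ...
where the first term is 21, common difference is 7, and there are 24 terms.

Sₙ = n/2 × (first + last)
Last term = a + (n-1)d = 21 + (24-1)×7 = 182
S_24 = 24/2 × (21 + 182)
S_24 = 24/2 × 203 = 2436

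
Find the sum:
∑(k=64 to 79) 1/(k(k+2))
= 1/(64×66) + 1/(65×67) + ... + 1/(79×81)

Partial fractions: 1/(k(k+2)) = (1/2)[1/k - 1/(k+2)]
Telescoping leaves the first two and last two terms:
= (1/2)[1/64 + 1/65 - 1/80 - 1/81]
= 2077/673920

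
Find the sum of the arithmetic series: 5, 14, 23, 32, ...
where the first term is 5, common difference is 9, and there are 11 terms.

Sₙ = n/2 × (first + last)
Last term = a + (n-1)d = 5 + (11-1)×9 = 95
S_11 = 11/2 × (5 + 95)
S_11 = 11/2 × 100 = 550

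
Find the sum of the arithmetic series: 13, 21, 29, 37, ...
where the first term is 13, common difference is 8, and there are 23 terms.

Sₙ = n/2 × (first + last)
Last term = a + (n-1)d = 13 + (23-1)×8 = 189
S_23 = 23/2 × (13 + 189)
S_23 = 23/2 × 202 = 2323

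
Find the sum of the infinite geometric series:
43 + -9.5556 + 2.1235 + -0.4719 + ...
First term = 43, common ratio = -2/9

For |r| < 1, S = a / (1 - r)
S = 43 / (1 - (-2/9))
S = 43 / (11/9)
S = 387/11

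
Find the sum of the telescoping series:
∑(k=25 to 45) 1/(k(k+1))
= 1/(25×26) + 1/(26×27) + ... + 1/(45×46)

Partial fractions: 1/(k(k+1)) = 1/k - 1/(k+1)
The series telescopes:
= (1/25 - 1/26) + (1/26 - 1/27) + ... + (1/45 - 1/46)
= 1/25 - 1/46
= 21/1150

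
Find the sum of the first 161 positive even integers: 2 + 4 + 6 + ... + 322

Sum of first n even numbers = n(n+1)
= 161×162
= 26082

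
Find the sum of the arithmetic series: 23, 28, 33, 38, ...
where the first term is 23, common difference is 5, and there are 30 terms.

Sₙ = n/2 × (first + last)
Last term = a + (n-1)d = 23 + (30-1)×5 = 168
S_30 = 30/2 × (23 + 168)
S_30 = 30/2 × 191 = 2865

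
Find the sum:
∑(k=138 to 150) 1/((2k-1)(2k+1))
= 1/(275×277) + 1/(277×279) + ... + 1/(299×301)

Partial fractions: 1/((2k-1)(2k+1)) = (1/2)[1/(2k-1) - 1/(2k+1)]
The series telescopes:
= (1/2)[1/275 - 1/301]
= 13/82775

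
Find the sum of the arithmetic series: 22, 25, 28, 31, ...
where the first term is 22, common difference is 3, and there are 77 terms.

Sₙ = n/2 × (first + last)
Last term = a + (n-1)d = 22 + (77-1)×3 = 250
S_77 = 77/2 × (22 + 250)
S_77 = 77/2 × 272 = 10472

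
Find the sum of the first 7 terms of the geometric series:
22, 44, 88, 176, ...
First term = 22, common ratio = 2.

Sₙ = a(1 - rⁿ) / (1 - r)
S_7 = 22(1 - 2^7) / (1 - 2)
S_7 = 22(1 - 128) / (-1)
S_7 = 2794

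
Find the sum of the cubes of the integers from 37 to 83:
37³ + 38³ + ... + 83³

Use ∑_{k=1}^{n} k³ = [n(n+1)/2]², then subtract the first 36 terms.
∑_{k=1}^{83} k³ = [83×84/2]² = 3486² = 12152196
∑_{k=1}^{36} k³ = [36×37/2]² = 666² = 443556
∑_{k=37}^{83} k³ = 12152196 - 443556 = 11708640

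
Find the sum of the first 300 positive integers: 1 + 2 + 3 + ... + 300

Formula: ∑k = n(n+1)/2
= 300×301/2
= 90300/2
= 45150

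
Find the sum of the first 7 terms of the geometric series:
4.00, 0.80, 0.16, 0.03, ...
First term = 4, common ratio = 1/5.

Sₙ = a(1 - rⁿ) / (1 - r)
S_7 = 4(1 - (1/5)^7) / (1 - (1/5))
S_7 = 4(1 - (1/78125)) / (4/5)
S_7 = 78124/15625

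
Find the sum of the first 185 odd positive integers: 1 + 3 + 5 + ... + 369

Sum of first n odd numbers = n²
= 185²
= 34225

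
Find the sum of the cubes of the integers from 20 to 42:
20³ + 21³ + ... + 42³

Use ∑_{k=1}^{n} k³ = [n(n+1)/2]², then subtract the first 19 terms.
∑_{k=1}^{42} k³ = [42×43/2]² = 903² = 815409
∑_{k=1}^{19} k³ = [19×20/2]² = 190² = 36100
∑_{k=20}^{42} k³ = 815409 - 36100 = 779309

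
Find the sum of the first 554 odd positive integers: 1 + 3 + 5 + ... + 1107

Sum of first n odd numbers = n²
= 554²
= 306916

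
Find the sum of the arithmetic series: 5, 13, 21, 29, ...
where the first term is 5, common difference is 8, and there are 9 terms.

Sₙ = n/2 × (first + last)
Last term = a + (n-1)d = 5 + (9-1)×8 = 69
S_9 = 9/2 × (5 + 69)
S_9 = 9/2 × 74 = 333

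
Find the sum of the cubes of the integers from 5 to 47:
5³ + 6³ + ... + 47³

Use ∑_{k=1}^{n} k³ = [n(n+1)/2]², then subtract the first 4 terms.
∑_{k=1}^{47} k³ = [47×48/2]² = 1128² = 1272384
∑_{k=1}^{4} k³ = [4×5/2]² = 10² = 100
∑_{k=5}^{47} k³ = 1272384 - 100 = 1272284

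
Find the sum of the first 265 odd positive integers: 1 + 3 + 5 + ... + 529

Sum of first n odd numbers = n²
= 265²
= 70225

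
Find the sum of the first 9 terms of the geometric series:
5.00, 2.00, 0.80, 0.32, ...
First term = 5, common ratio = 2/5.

Sₙ = a(1 - rⁿ) / (1 - r)
S_9 = 5(1 - (2/5)^9) / (1 - (2/5))
S_9 = 5(1 - (512/1953125)) / (3/5)
S_9 = 650871/78125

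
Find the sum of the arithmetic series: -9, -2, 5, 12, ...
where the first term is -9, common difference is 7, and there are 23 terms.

Sₙ = n/2 × (first + last)
Last term = a + (n-1)d = -9 + (23-1)×7 = 145
S_23 = 23/2 × (-9 + 145)
S_23 = 23/2 × 136 = 1564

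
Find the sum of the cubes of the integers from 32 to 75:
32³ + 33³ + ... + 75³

Use ∑_{k=1}^{n} k³ = [n(n+1)/2]², then subtract the first 31 terms.
∑_{k=1}^{75} k³ = [75×76/2]² = 2850² = 8122500
∑_{k=1}^{31} k³ = [31×32/2]² = 496² = 246016
∑_{k=32}^{75} k³ = 8122500 - 246016 = 7876484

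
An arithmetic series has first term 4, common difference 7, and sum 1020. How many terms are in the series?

Using S = n/2 × [2a + (n-1)d]
1020 = n/2 × [2(4) + (n-1)(7)]
1020 = n/2 × [8 + 7n - 7]
2040 = n × [1 + 7n]
7n² + (1)n - 2040 = 0
Discriminant: Δ = (1)² - 4(7)(-2040) = 1 + 57120 = 57121
√Δ = 239
n = [-(1) + √Δ] / (2·7) = (-1 + 239) / 14 = 238 / 14 = 17
(The negative root is discarded since n must be a positive integer.)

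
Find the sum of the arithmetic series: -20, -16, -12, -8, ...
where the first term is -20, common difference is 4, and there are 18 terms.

Sₙ = n/2 × (first + last)
Last term = a + (n-1)d = -20 + (18-1)×4 = 48
S_18 = 18/2 × (-20 + 48)
S_18 = 18/2 × 28 = 252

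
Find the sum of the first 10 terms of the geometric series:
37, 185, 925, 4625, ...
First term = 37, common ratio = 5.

Sₙ = a(1 - rⁿ) / (1 - r)
S_10 = 37(1 - 5^10) / (1 - 5)
S_10 = 37(1 - 9765625) / (-4)
S_10 = 90332022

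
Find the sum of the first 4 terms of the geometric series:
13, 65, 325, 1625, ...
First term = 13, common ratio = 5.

Sₙ = a(1 - rⁿ) / (1 - r)
S_4 = 13(1 - 5^4) / (1 - 5)
S_4 = 13(1 - 625) / (-4)
S_4 = 2028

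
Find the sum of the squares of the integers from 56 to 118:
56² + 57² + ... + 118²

Use ∑_{k=1}^{n} k² = n(n+1)(2n+1)/6, then subtract the first 55 terms.
∑_{k=1}^{118} k² = 118×119×237/6 = 554659
∑_{k=1}^{55} k² = 55×56×111/6 = 56980
∑_{k=56}^{118} k² = 554659 - 56980 = 497679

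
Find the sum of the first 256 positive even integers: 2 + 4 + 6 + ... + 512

Sum of first n even numbers = n(n+1)
= 256×257
= 65792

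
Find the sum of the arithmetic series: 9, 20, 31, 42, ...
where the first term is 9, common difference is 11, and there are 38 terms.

Sₙ = n/2 × (first + last)
Last term = a + (n-1)d = 9 + (38-1)×11 = 416
S_38 = 38/2 × (9 + 416)
S_38 = 38/2 × 425 = 8075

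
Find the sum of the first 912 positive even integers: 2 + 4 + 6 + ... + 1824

Sum of first n even numbers = n(n+1)
= 912×913
= 832656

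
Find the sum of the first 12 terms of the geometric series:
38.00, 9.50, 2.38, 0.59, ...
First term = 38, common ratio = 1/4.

Sₙ = a(1 - rⁿ) / (1 - r)
S_12 = 38(1 - (1/4)^12) / (1 - (1/4))
S_12 = 38(1 - (1/16777216)) / (3/4)
S_12 = 106255695/2097152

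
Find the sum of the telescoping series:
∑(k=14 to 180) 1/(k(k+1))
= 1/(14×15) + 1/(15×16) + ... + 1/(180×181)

Partial fractions: 1/(k(k+1)) = 1/k - 1/(k+1)
The series telescopes:
= (1/14 - 1/15) + (1/15 - 1/16) + ... + (1/180 - 1/181)
= 1/14 - 1/181
= 167/2534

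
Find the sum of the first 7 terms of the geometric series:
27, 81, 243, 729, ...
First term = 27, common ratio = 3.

Sₙ = a(1 - rⁿ) / (1 - r)
S_7 = 27(1 - 3^7) / (1 - 3)
S_7 = 27(1 - 2187) / (-2)
S_7 = 29511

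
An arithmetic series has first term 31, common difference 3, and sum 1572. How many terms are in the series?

Using S = n/2 × [2a + (n-1)d]
1572 = n/2 × [2(31) + (n-1)(3)]
1572 = n/2 × [62 + 3n - 3]
3144 = n × [59 + 3n]
3n² + (59)n - 3144 = 0
Discriminant: Δ = (59)² - 4(3)(-3144) = 3481 + 37728 = 41209
√Δ = 203
n = [-(59) + √Δ] / (2·3) = (-59 + 203) / 6 = 144 / 6 = 24
(The negative root is discarded since n must be a positive integer.)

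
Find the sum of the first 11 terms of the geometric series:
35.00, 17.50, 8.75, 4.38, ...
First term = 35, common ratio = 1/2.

Sₙ = a(1 - rⁿ) / (1 - r)
S_11 = 35(1 - (1/2)^11) / (1 - (1/2))
S_11 = 35(1 - (1/2048)) / (1/2)
S_11 = 71645/1024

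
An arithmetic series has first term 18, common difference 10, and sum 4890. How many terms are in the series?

Using S = n/2 × [2a + (n-1)d]
4890 = n/2 × [2(18) + (n-1)(10)]
4890 = n/2 × [36 + 10n - 10]
9780 = n × [26 + 10n]
10n² + (26)n - 9780 = 0
Discriminant: Δ = (26)² - 4(10)(-9780) = 676 + 391200 = 391876
√Δ = 626
n = [-(26) + √Δ] / (2·10) = (-26 + 626) / 20 = 600 / 20 = 30
(The negative root is discarded since n must be a positive integer.)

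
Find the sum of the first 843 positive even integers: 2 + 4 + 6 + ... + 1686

Sum of first n even numbers = n(n+1)
= 843×844
= 711492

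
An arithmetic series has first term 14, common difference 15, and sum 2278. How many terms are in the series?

Using S = n/2 × [2a + (n-1)d]
2278 = n/2 × [2(14) + (n-1)(15)]
2278 = n/2 × [28 + 15n - 15]
4556 = n × [13 + 15n]
15n² + (13)n - 4556 = 0
Discriminant: Δ = (13)² - 4(15)(-4556) = 169 + 273360 = 273529
√Δ = 523
n = [-(13) + √Δ] / (2·15) = (-13 + 523) / 30 = 510 / 30 = 17
(The negative root is discarded since n must be a positive integer.)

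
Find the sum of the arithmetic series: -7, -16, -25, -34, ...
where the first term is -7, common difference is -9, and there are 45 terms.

Sₙ = n/2 × (first + last)
Last term = a + (n-1)d = -7 + (45-1)×(-9) = -403
S_45 = 45/2 × (-7 + (-403))
S_45 = 45/2 × (-410) = -9225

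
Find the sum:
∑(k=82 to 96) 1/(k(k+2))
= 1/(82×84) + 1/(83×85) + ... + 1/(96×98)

Partial fractions: 1/(k(k+2)) = (1/2)[1/k - 1/(k+2)]
Telescoping leaves the first two and last two terms:
= (1/2)[1/82 + 1/83 - 1/97 - 1/98]
= 30165/16174459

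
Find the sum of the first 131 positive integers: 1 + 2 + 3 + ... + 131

Formula: ∑k = n(n+1)/2
= 131×132/2
= 17292/2
= 8646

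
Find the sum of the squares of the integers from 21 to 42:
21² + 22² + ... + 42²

Use ∑_{k=1}^{n} k² = n(n+1)(2n+1)/6, then subtract the first 20 terms.
∑_{k=1}^{42} k² = 42×43×85/6 = 25585
∑_{k=1}^{20} k² = 20×21×41/6 = 2870
∑_{k=21}^{42} k² = 25585 - 2870 = 22715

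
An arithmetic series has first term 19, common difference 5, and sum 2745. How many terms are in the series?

Using S = n/2 × [2a + (n-1)d]
2745 = n/2 × [2(19) + (n-1)(5)]
2745 = n/2 × [38 + 5n - 5]
5490 = n × [33 + 5n]
5n² + (33)n - 5490 = 0
Discriminant: Δ = (33)² - 4(5)(-5490) = 1089 + 109800 = 110889
√Δ = 333
n = [-(33) + √Δ] / (2·5) = (-33 + 333) / 10 = 300 / 10 = 30
(The negative root is discarded since n must be a positive integer.)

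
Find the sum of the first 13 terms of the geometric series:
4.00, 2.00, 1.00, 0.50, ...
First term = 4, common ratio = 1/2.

Sₙ = a(1 - rⁿ) / (1 - r)
S_13 = 4(1 - (1/2)^13) / (1 - (1/2))
S_13 = 4(1 - (1/8192)) / (1/2)
S_13 = 8191/1024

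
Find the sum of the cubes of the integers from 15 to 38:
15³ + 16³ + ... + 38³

Use ∑_{k=1}^{n} k³ = [n(n+1)/2]², then subtract the first 14 terms.
∑_{k=1}^{38} k³ = [38×39/2]² = 741² = 549081
∑_{k=1}^{14} k³ = [14×15/2]² = 105² = 11025
∑_{k=15}^{38} k³ = 549081 - 11025 = 538056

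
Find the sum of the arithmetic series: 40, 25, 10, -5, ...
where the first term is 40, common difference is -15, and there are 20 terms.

Sₙ = n/2 × (first + last)
Last term = a + (n-1)d = 40 + (20-1)×(-15) = -245
S_20 = 20/2 × (40 + (-245))
S_20 = 20/2 × (-205) = -2050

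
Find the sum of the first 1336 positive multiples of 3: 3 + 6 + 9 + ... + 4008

Factor out 3: = 3(1 + 2 + ... + 1336) = 3 × n(n+1)/2
= 3 × 1336×1337/2
= 3 × 893116
= 2679348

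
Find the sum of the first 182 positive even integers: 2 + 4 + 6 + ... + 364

Sum of first n even numbers = n(n+1)
= 182×183
= 33306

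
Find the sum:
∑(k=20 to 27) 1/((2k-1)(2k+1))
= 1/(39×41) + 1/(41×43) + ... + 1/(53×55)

Partial fractions: 1/((2k-1)(2k+1)) = (1/2)[1/(2k-1) - 1/(2k+1)]
The series telescopes:
= (1/2)[1/39 - 1/55]
= 8/2145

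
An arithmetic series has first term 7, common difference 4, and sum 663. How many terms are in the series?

Using S = n/2 × [2a + (n-1)d]
663 = n/2 × [2(7) + (n-1)(4)]
663 = n/2 × [14 + 4n - 4]
1326 = n × [10 + 4n]
4n² + (10)n - 1326 = 0
Discriminant: Δ = (10)² - 4(4)(-1326) = 100 + 21216 = 21316
√Δ = 146
n = [-(10) + √Δ] / (2·4) = (-10 + 146) / 8 = 136 / 8 = 17
(The negative root is discarded since n must be a positive integer.)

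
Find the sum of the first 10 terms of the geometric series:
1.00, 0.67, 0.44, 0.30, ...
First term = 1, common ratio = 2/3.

Sₙ = a(1 - rⁿ) / (1 - r)
S_10 = 1(1 - (2/3)^10) / (1 - (2/3))
S_10 = 1(1 - (1024/59049)) / (1/3)
S_10 = 58025/19683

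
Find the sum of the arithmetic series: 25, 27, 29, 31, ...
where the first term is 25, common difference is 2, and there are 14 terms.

Sₙ = n/2 × (first + last)
Last term = a + (n-1)d = 25 + (14-1)×2 = 51
S_14 = 14/2 × (25 + 51)
S_14 = 14/2 × 76 = 532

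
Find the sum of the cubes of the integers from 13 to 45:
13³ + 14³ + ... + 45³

Use ∑_{k=1}^{n} k³ = [n(n+1)/2]², then subtract the first 12 terms.
∑_{k=1}^{45} k³ = [45×46/2]² = 1035² = 1071225
∑_{k=1}^{12} k³ = [12×13/2]² = 78² = 6084
∑_{k=13}^{45} k³ = 1071225 - 6084 = 1065141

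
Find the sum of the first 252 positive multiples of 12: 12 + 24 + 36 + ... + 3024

Factor out 12: = 12(1 + 2 + ... + 252) = 12 × n(n+1)/2
= 12 × 252×253/2
= 12 × 31878
= 382536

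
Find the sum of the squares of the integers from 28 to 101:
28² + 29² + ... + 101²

Use ∑_{k=1}^{n} k² = n(n+1)(2n+1)/6, then subtract the first 27 terms.
∑_{k=1}^{101} k² = 101×102×203/6 = 348551
∑_{k=1}^{27} k² = 27×28×55/6 = 6930
∑_{k=28}^{101} k² = 348551 - 6930 = 341621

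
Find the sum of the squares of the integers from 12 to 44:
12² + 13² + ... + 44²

Use ∑_{k=1}^{n} k² = n(n+1)(2n+1)/6, then subtract the first 11 terms.
∑_{k=1}^{44} k² = 44×45×89/6 = 29370
∑_{k=1}^{11} k² = 11×12×23/6 = 506
∑_{k=12}^{44} k² = 29370 - 506 = 28864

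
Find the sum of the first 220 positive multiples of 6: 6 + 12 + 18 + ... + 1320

Factor out 6: = 6(1 + 2 + ... + 220) = 6 × n(n+1)/2
= 6 × 220×221/2
= 6 × 24310
= 145860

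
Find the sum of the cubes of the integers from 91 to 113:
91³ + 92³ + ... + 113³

Use ∑_{k=1}^{n} k³ = [n(n+1)/2]², then subtract the first 90 terms.
∑_{k=1}^{113} k³ = [113×114/2]² = 6441² = 41486481
∑_{k=1}^{90} k³ = [90×91/2]² = 4095² = 16769025
∑_{k=91}^{113} k³ = 41486481 - 16769025 = 24717456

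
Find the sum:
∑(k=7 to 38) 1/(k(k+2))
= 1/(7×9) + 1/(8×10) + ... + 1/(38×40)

Partial fractions: 1/(k(k+2)) = (1/2)[1/k - 1/(k+2)]
Telescoping leaves the first two and last two terms:
= (1/2)[1/7 + 1/8 - 1/39 - 1/40]
= 593/5460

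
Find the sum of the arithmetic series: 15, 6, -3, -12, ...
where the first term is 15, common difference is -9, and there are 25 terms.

Sₙ = n/2 × (first + last)
Last term = a + (n-1)d = 15 + (25-1)×(-9) = -201
S_25 = 25/2 × (15 + (-201))
S_25 = 25/2 × (-186) = -2325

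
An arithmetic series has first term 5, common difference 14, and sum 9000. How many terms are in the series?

Using S = n/2 × [2a + (n-1)d]
9000 = n/2 × [2(5) + (n-1)(14)]
9000 = n/2 × [10 + 14n - 14]
18000 = n × [-4 + 14n]
14n² + (-4)n - 18000 = 0
Discriminant: Δ = (-4)² - 4(14)(-18000) = 16 + 1008000 = 1008016
√Δ = 1004
n = [-(-4) + √Δ] / (2·14) = (4 + 1004) / 28 = 1008 / 28 = 36
(The negative root is discarded since n must be a positive integer.)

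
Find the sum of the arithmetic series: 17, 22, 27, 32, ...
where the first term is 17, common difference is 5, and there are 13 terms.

Sₙ = n/2 × (first + last)
Last term = a + (n-1)d = 17 + (13-1)×5 = 77
S_13 = 13/2 × (17 + 77)
S_13 = 13/2 × 94 = 611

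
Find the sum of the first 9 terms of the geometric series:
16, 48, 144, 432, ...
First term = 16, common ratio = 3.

Sₙ = a(1 - rⁿ) / (1 - r)
S_9 = 16(1 - 3^9) / (1 - 3)
S_9 = 16(1 - 19683) / (-2)
S_9 = 157456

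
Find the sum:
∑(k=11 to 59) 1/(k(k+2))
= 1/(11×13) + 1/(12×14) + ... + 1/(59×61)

Partial fractions: 1/(k(k+2)) = (1/2)[1/k - 1/(k+2)]
Telescoping leaves the first two and last two terms:
= (1/2)[1/11 + 1/12 - 1/60 - 1/61]
= 1421/20130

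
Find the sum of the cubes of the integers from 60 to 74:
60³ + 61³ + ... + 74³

Use ∑_{k=1}^{n} k³ = [n(n+1)/2]², then subtract the first 59 terms.
∑_{k=1}^{74} k³ = [74×75/2]² = 2775² = 7700625
∑_{k=1}^{59} k³ = [59×60/2]² = 1770² = 3132900
∑_{k=60}^{74} k³ = 7700625 - 3132900 = 4567725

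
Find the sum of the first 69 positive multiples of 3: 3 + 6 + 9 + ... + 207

Factor out 3: = 3(1 + 2 + ... + 69) = 3 × n(n+1)/2
= 3 × 69×70/2
= 3 × 2415
= 7245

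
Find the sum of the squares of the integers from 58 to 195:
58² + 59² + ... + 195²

Use ∑_{k=1}^{n} k² = n(n+1)(2n+1)/6, then subtract the first 57 terms.
∑_{k=1}^{195} k² = 195×196×391/6 = 2490670
∑_{k=1}^{57} k² = 57×58×115/6 = 63365
∑_{k=58}^{195} k² = 2490670 - 63365 = 2427305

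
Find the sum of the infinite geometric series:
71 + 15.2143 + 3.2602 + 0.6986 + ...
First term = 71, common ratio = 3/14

For |r| < 1, S = a / (1 - r)
S = 71 / (1 - (3/14))
S = 71 / (11/14)
S = 994/11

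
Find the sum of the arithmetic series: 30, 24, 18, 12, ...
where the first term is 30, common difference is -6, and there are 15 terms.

Sₙ = n/2 × (first + last)
Last term = a + (n-1)d = 30 + (15-1)×(-6) = -54
S_15 = 15/2 × (30 + (-54))
S_15 = 15/2 × (-24) = -180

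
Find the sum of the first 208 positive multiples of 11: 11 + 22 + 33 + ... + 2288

Factor out 11: = 11(1 + 2 + ... + 208) = 11 × n(n+1)/2
= 11 × 208×209/2
= 11 × 21736
= 239096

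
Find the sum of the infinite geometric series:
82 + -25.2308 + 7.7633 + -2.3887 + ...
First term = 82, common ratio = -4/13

For |r| < 1, S = a / (1 - r)
S = 82 / (1 - (-4/13))
S = 82 / (17/13)
S = 1066/17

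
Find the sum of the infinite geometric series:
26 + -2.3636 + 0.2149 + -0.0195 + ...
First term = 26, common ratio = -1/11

For |r| < 1, S = a / (1 - r)
S = 26 / (1 - (-1/11))
S = 26 / (12/11)
S = 143/6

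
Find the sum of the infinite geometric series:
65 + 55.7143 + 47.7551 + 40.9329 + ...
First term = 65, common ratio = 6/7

For |r| < 1, S = a / (1 - r)
S = 65 / (1 - (6/7))
S = 65 / (1/7)
S = 455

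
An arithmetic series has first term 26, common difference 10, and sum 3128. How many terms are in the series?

Using S = n/2 × [2a + (n-1)d]
3128 = n/2 × [2(26) + (n-1)(10)]
3128 = n/2 × [52 + 10n - 10]
6256 = n × [42 + 10n]
10n² + (42)n - 6256 = 0
Discriminant: Δ = (42)² - 4(10)(-6256) = 1764 + 250240 = 252004
√Δ = 502
n = [-(42) + √Δ] / (2·10) = (-42 + 502) / 20 = 460 / 20 = 23
(The negative root is discarded since n must be a positive integer.)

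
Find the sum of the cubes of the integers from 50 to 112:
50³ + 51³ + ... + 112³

Use ∑_{k=1}^{n} k³ = [n(n+1)/2]², then subtract the first 49 terms.
∑_{k=1}^{112} k³ = [112×113/2]² = 6328² = 40043584
∑_{k=1}^{49} k³ = [49×50/2]² = 1225² = 1500625
∑_{k=50}^{112} k³ = 40043584 - 1500625 = 38542959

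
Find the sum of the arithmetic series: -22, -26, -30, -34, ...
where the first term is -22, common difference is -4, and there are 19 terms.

Sₙ = n/2 × (first + last)
Last term = a + (n-1)d = -22 + (19-1)×(-4) = -94
S_19 = 19/2 × (-22 + (-94))
S_19 = 19/2 × (-116) = -1102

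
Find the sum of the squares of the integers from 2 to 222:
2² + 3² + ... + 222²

Use ∑_{k=1}^{n} k² = n(n+1)(2n+1)/6, then subtract the first 1 terms.
∑_{k=1}^{222} k² = 222×223×445/6 = 3671695
∑_{k=1}^{1} k² = 1×2×3/6 = 1
∑_{k=2}^{222} k² = 3671695 - 1 = 3671694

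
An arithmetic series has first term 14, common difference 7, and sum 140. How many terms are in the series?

Using S = n/2 × [2a + (n-1)d]
140 = n/2 × [2(14) + (n-1)(7)]
140 = n/2 × [28 + 7n - 7]
280 = n × [21 + 7n]
7n² + (21)n - 280 = 0
Discriminant: Δ = (21)² - 4(7)(-280) = 441 + 7840 = 8281
√Δ = 91
n = [-(21) + √Δ] / (2·7) = (-21 + 91) / 14 = 70 / 14 = 5
(The negative root is discarded since n must be a positive integer.)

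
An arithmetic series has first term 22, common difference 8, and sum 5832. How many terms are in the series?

Using S = n/2 × [2a + (n-1)d]
5832 = n/2 × [2(22) + (n-1)(8)]
5832 = n/2 × [44 + 8n - 8]
11664 = n × [36 + 8n]
8n² + (36)n - 11664 = 0
Discriminant: Δ = (36)² - 4(8)(-11664) = 1296 + 373248 = 374544
√Δ = 612
n = [-(36) + √Δ] / (2·8) = (-36 + 612) / 16 = 576 / 16 = 36
(The negative root is discarded since n must be a positive integer.)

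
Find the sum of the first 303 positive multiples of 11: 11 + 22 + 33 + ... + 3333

Factor out 11: = 11(1 + 2 + ... + 303) = 11 × n(n+1)/2
= 11 × 303×304/2
= 11 × 46056
= 506616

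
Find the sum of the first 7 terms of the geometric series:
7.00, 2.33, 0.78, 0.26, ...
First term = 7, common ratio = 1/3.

Sₙ = a(1 - rⁿ) / (1 - r)
S_7 = 7(1 - (1/3)^7) / (1 - (1/3))
S_7 = 7(1 - (1/2187)) / (2/3)
S_7 = 7651/729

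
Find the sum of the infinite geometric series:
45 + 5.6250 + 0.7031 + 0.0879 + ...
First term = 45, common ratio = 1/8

For |r| < 1, S = a / (1 - r)
S = 45 / (1 - (1/8))
S = 45 / (7/8)
S = 360/7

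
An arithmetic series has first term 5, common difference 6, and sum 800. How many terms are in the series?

Using S = n/2 × [2a + (n-1)d]
800 = n/2 × [2(5) + (n-1)(6)]
800 = n/2 × [10 + 6n - 6]
1600 = n × [4 + 6n]
6n² + (4)n - 1600 = 0
Discriminant: Δ = (4)² - 4(6)(-1600) = 16 + 38400 = 38416
√Δ = 196
n = [-(4) + √Δ] / (2·6) = (-4 + 196) / 12 = 192 / 12 = 16
(The negative root is discarded since n must be a positive integer.)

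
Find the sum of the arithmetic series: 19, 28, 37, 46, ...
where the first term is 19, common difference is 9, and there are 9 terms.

Sₙ = n/2 × (first + last)
Last term = a + (n-1)d = 19 + (9-1)×9 = 91
S_9 = 9/2 × (19 + 91)
S_9 = 9/2 × 110 = 495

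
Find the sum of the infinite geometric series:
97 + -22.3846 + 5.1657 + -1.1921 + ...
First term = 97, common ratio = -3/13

For |r| < 1, S = a / (1 - r)
S = 97 / (1 - (-3/13))
S = 97 / (16/13)
S = 1261/16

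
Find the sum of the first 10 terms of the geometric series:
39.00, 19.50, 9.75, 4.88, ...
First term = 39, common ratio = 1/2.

Sₙ = a(1 - rⁿ) / (1 - r)
S_10 = 39(1 - (1/2)^10) / (1 - (1/2))
S_10 = 39(1 - (1/1024)) / (1/2)
S_10 = 39897/512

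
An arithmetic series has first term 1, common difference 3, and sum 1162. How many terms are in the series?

Using S = n/2 × [2a + (n-1)d]
1162 = n/2 × [2(1) + (n-1)(3)]
1162 = n/2 × [2 + 3n - 3]
2324 = n × [-1 + 3n]
3n² + (-1)n - 2324 = 0
Discriminant: Δ = (-1)² - 4(3)(-2324) = 1 + 27888 = 27889
√Δ = 167
n = [-(-1) + √Δ] / (2·3) = (1 + 167) / 6 = 168 / 6 = 28
(The negative root is discarded since n must be a positive integer.)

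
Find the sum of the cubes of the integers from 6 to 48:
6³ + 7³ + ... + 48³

Use ∑_{k=1}^{n} k³ = [n(n+1)/2]², then subtract the first 5 terms.
∑_{k=1}^{48} k³ = [48×49/2]² = 1176² = 1382976
∑_{k=1}^{5} k³ = [5×6/2]² = 15² = 225
∑_{k=6}^{48} k³ = 1382976 - 225 = 1382751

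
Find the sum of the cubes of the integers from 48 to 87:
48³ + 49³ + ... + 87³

Use ∑_{k=1}^{n} k³ = [n(n+1)/2]², then subtract the first 47 terms.
∑_{k=1}^{87} k³ = [87×88/2]² = 3828² = 14653584
∑_{k=1}^{47} k³ = [47×48/2]² = 1128² = 1272384
∑_{k=48}^{87} k³ = 14653584 - 1272384 = 13381200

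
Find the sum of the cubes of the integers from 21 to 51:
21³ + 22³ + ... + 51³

Use ∑_{k=1}^{n} k³ = [n(n+1)/2]², then subtract the first 20 terms.
∑_{k=1}^{51} k³ = [51×52/2]² = 1326² = 1758276
∑_{k=1}^{20} k³ = [20×21/2]² = 210² = 44100
∑_{k=21}^{51} k³ = 1758276 - 44100 = 1714176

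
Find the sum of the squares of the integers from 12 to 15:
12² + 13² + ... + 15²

Use ∑_{k=1}^{n} k² = n(n+1)(2n+1)/6, then subtract the first 11 terms.
∑_{k=1}^{15} k² = 15×16×31/6 = 1240
∑_{k=1}^{11} k² = 11×12×23/6 = 506
∑_{k=12}^{15} k² = 1240 - 506 = 734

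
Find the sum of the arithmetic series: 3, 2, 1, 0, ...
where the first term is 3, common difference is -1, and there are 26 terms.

Sₙ = n/2 × (first + last)
Last term = a + (n-1)d = 3 + (26-1)×(-1) = -22
S_26 = 26/2 × (3 + (-22))
S_26 = 26/2 × (-19) = -247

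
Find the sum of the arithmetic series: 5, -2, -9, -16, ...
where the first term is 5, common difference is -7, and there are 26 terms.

Sₙ = n/2 × (first + last)
Last term = a + (n-1)d = 5 + (26-1)×(-7) = -170
S_26 = 26/2 × (5 + (-170))
S_26 = 26/2 × (-165) = -2145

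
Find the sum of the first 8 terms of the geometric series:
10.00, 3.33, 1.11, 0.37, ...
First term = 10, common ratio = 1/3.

Sₙ = a(1 - rⁿ) / (1 - r)
S_8 = 10(1 - (1/3)^8) / (1 - (1/3))
S_8 = 10(1 - (1/6561)) / (2/3)
S_8 = 32800/2187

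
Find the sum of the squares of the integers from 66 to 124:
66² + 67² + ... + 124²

Use ∑_{k=1}^{n} k² = n(n+1)(2n+1)/6, then subtract the first 65 terms.
∑_{k=1}^{124} k² = 124×125×249/6 = 643250
∑_{k=1}^{65} k² = 65×66×131/6 = 93665
∑_{k=66}^{124} k² = 643250 - 93665 = 549585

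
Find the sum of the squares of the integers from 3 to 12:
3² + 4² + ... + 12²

Use ∑_{k=1}^{n} k² = n(n+1)(2n+1)/6, then subtract the first 2 terms.
∑_{k=1}^{12} k² = 12×13×25/6 = 650
∑_{k=1}^{2} k² = 2×3×5/6 = 5
∑_{k=3}^{12} k² = 650 - 5 = 645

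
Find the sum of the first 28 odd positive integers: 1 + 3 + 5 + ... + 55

Sum of first n odd numbers = n²
= 28²
= 784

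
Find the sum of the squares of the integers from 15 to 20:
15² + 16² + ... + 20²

Use ∑_{k=1}^{n} k² = n(n+1)(2n+1)/6, then subtract the first 14 terms.
∑_{k=1}^{20} k² = 20×21×41/6 = 2870
∑_{k=1}^{14} k² = 14×15×29/6 = 1015
∑_{k=15}^{20} k² = 2870 - 1015 = 1855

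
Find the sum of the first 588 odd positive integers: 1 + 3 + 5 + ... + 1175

Sum of first n odd numbers = n²
= 588²
= 345744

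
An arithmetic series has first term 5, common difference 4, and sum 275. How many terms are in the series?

Using S = n/2 × [2a + (n-1)d]
275 = n/2 × [2(5) + (n-1)(4)]
275 = n/2 × [10 + 4n - 4]
550 = n × [6 + 4n]
4n² + (6)n - 550 = 0
Discriminant: Δ = (6)² - 4(4)(-550) = 36 + 8800 = 8836
√Δ = 94
n = [-(6) + √Δ] / (2·4) = (-6 + 94) / 8 = 88 / 8 = 11
(The negative root is discarded since n must be a positive integer.)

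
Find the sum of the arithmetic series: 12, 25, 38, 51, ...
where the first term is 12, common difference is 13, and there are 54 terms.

Sₙ = n/2 × (first + last)
Last term = a + (n-1)d = 12 + (54-1)×13 = 701
S_54 = 54/2 × (12 + 701)
S_54 = 54/2 × 713 = 19251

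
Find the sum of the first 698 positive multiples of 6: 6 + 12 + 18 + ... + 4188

Factor out 6: = 6(1 + 2 + ... + 698) = 6 × n(n+1)/2
= 6 × 698×699/2
= 6 × 243951
= 1463706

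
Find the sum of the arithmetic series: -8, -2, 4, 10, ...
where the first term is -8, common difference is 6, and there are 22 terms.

Sₙ = n/2 × (first + last)
Last term = a + (n-1)d = -8 + (22-1)×6 = 118
S_22 = 22/2 × (-8 + 118)
S_22 = 22/2 × 110 = 1210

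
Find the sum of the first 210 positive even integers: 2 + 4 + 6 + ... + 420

Sum of first n even numbers = n(n+1)
= 210×211
= 44310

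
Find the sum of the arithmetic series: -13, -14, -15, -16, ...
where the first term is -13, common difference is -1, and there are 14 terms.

Sₙ = n/2 × (first + last)
Last term = a + (n-1)d = -13 + (14-1)×(-1) = -26
S_14 = 14/2 × (-13 + (-26))
S_14 = 14/2 × (-39) = -273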